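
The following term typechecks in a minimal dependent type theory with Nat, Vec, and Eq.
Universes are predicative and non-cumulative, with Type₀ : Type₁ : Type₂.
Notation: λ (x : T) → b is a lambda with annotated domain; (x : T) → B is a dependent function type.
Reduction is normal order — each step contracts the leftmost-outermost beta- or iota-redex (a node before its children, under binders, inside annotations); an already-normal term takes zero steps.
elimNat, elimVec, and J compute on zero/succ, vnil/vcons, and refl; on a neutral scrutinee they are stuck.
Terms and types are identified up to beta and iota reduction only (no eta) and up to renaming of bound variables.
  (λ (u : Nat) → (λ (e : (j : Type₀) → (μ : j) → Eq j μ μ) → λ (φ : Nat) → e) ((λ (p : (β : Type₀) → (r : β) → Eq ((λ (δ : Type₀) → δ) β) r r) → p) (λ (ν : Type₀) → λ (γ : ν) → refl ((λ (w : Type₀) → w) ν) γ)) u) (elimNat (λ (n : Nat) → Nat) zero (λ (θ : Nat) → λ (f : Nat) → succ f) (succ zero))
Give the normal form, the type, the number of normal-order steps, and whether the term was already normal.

reduced normal form:
  λ (u : Type₀) → λ (e : u) → refl u e
the term's type:
  (u : Type₀) → (e : u) → Eq u e e
steps to reach normal form (normal order): 5
already normal: no
first redex: a beta-redex


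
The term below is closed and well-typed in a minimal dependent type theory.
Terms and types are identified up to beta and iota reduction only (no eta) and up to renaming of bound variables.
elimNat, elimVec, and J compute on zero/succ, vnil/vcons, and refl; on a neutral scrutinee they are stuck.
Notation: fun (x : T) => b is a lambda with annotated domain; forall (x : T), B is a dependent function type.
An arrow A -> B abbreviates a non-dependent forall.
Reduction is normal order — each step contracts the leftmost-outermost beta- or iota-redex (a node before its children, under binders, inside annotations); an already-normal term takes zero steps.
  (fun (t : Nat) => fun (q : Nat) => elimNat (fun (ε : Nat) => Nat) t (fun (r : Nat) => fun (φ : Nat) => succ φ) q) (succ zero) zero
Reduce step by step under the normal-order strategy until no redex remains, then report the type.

normal-order reduction:
  (fun (t : Nat) => fun (q : Nat) => elimNat (fun (ε : Nat) => Nat) t (fun (r : Nat) => fun (φ : Nat) => succ φ) q) (succ zero) zero
  ~> (fun (t : Nat) => elimNat (fun (q : Nat) => Nat) (succ zero) (fun (ε : Nat) => fun (r : Nat) => succ r) t) zero
  ~> elimNat (fun (t : Nat) => Nat) (succ zero) (fun (q : Nat) => fun (ε : Nat) => succ ε) zero
  ~> succ zero
type:
  Nat


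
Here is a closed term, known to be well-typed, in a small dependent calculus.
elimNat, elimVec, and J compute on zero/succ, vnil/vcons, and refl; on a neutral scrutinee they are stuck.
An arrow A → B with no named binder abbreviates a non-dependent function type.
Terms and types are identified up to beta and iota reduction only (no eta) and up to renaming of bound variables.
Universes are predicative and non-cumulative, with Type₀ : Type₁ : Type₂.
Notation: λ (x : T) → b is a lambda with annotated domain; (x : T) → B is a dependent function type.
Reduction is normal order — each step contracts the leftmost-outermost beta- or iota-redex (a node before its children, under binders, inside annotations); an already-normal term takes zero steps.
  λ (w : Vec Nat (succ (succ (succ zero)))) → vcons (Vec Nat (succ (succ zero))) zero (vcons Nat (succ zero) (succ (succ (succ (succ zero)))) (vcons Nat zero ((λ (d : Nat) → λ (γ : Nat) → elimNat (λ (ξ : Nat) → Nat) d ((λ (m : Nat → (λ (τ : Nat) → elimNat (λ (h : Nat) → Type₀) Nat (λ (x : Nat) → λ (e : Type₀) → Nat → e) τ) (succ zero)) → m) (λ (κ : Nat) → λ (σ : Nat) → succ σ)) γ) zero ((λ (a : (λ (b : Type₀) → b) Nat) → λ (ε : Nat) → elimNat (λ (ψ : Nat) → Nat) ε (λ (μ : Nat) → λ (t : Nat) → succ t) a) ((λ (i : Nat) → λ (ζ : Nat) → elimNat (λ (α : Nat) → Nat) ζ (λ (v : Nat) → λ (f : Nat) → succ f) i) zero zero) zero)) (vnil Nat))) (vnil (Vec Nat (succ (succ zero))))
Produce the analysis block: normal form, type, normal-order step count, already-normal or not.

reduced normal form:
  λ (w : Vec Nat (succ (succ (succ zero)))) → vcons (Vec Nat (succ (succ zero))) zero (vcons Nat (succ zero) (succ (succ (succ (succ zero)))) (vcons Nat zero zero (vnil Nat))) (vnil (Vec Nat (succ (succ zero))))
inferred type:
  Vec Nat (succ (succ (succ zero))) → Vec (Vec Nat (succ (succ zero))) (succ zero)
normal-order step count: 10
already normal: no
first contracted redex: a beta-redex


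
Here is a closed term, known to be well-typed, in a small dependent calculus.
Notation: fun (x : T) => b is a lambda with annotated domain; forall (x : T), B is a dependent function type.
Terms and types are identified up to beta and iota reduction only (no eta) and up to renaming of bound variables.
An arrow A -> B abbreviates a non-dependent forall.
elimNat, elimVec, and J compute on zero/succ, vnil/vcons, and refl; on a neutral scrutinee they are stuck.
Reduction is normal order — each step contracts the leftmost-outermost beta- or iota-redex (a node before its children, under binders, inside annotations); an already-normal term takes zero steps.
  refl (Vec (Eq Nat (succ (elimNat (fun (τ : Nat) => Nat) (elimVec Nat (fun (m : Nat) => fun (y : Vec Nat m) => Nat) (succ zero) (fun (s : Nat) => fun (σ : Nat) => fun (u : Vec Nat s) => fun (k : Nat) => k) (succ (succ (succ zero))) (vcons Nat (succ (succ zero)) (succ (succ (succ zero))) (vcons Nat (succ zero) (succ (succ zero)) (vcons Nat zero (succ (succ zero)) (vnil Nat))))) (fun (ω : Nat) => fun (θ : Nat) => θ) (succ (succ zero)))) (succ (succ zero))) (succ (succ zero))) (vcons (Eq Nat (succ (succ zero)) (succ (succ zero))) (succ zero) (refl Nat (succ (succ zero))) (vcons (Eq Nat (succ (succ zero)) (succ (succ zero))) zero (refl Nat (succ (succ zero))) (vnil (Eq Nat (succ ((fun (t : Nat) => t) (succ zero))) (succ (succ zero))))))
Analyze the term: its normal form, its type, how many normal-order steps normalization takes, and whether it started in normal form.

reduced normal form:
  refl (Vec (Eq Nat (succ (succ zero)) (succ (succ zero))) (succ (succ zero))) (vcons (Eq Nat (succ (succ zero)) (succ (succ zero))) (succ zero) (refl Nat (succ (succ zero))) (vcons (Eq Nat (succ (succ zero)) (succ (succ zero))) zero (refl Nat (succ (succ zero))) (vnil (Eq Nat (succ (succ zero)) (succ (succ zero))))))
inferred type:
  Eq (Vec (Eq Nat (succ (succ zero)) (succ (succ zero))) (succ (succ zero))) (vcons (Eq Nat (succ (succ zero)) (succ (succ zero))) (succ zero) (refl Nat (succ (succ zero))) (vcons (Eq Nat (succ (succ zero)) (succ (succ zero))) zero (refl Nat (succ (succ zero))) (vnil (Eq Nat (succ (succ zero)) (succ (succ zero)))))) (vcons (Eq Nat (succ (succ zero)) (succ (succ zero))) (succ zero) (refl Nat (succ (succ zero))) (vcons (Eq Nat (succ (succ zero)) (succ (succ zero))) zero (refl Nat (succ (succ zero))) (vnil (Eq Nat (succ (succ zero)) (succ (succ zero))))))
reduction steps (normal order): 24
term was already normal: no
first redex: an elimNat iota-redex


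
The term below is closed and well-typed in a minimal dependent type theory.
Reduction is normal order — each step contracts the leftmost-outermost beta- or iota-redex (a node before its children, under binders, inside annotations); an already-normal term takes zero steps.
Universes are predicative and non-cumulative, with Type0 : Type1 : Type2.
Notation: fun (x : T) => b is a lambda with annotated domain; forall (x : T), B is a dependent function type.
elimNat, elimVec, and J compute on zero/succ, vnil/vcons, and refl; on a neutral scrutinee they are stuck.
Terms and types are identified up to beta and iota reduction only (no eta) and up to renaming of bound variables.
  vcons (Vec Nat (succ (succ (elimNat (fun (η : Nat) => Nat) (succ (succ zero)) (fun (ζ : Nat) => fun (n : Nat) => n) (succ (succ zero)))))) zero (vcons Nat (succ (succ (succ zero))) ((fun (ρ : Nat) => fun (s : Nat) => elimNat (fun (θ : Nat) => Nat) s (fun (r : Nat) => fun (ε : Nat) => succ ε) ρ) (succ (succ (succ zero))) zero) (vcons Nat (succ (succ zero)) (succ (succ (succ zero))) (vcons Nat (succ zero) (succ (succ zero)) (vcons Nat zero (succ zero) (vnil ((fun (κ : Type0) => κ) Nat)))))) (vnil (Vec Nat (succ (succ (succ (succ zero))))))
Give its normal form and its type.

normal form:
  vcons (Vec Nat (succ (succ (succ (succ zero))))) zero (vcons Nat (succ (succ (succ zero))) (succ (succ (succ zero))) (vcons Nat (succ (succ zero)) (succ (succ (succ zero))) (vcons Nat (succ zero) (succ (succ zero)) (vcons Nat zero (succ zero) (vnil Nat))))) (vnil (Vec Nat (succ (succ (succ (succ zero))))))
type:
  Vec (Vec Nat (succ (succ (succ (succ zero))))) (succ zero)
observation: the first redex contracted is an elimNat iota-redex; the normal form is reached in 20 normal-order steps.


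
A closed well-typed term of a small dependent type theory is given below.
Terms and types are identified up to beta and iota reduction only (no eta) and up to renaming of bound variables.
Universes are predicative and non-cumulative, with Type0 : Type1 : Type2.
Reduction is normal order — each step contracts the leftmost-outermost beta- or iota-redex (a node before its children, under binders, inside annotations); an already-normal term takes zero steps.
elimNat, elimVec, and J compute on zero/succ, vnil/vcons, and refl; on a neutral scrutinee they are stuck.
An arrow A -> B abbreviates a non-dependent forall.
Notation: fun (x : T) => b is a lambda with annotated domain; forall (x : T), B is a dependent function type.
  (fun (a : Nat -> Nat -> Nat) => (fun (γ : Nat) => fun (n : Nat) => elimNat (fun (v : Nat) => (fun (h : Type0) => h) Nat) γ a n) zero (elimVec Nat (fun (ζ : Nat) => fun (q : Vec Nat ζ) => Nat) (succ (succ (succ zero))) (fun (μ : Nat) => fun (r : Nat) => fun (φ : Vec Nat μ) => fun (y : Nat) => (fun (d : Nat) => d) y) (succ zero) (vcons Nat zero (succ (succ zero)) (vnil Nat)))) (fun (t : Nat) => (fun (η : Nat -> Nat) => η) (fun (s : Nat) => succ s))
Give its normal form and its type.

reduced normal form:
  succ (succ (succ zero))
type:
  Nat
observation: 22 normal-order steps normalize the term, beginning with a beta-redex.


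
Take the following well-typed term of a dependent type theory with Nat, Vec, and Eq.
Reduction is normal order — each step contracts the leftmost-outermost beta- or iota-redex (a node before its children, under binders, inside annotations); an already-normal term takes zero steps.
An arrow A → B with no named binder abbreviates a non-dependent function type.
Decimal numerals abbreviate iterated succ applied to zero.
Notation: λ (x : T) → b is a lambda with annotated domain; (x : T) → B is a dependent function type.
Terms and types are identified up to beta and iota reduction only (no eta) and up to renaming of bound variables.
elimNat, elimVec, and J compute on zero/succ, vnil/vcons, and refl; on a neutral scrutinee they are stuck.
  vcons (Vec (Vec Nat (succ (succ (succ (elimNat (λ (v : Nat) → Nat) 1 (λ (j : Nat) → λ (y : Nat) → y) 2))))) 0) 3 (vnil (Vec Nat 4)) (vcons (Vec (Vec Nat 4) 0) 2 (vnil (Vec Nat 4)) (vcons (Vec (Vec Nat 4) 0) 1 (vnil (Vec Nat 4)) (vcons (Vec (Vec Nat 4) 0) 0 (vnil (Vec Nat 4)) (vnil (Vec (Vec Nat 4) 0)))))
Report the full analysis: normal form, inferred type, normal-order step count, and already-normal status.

reduced normal form:
  vcons (Vec (Vec Nat 4) 0) 3 (vnil (Vec Nat 4)) (vcons (Vec (Vec Nat 4) 0) 2 (vnil (Vec Nat 4)) (vcons (Vec (Vec Nat 4) 0) 1 (vnil (Vec Nat 4)) (vcons (Vec (Vec Nat 4) 0) 0 (vnil (Vec Nat 4)) (vnil (Vec (Vec Nat 4) 0)))))
the term's type:
  Vec (Vec (Vec Nat 4) 0) 4
reduction steps (normal order): 7
term was already normal: no
first contracted redex: an elimNat iota-redex


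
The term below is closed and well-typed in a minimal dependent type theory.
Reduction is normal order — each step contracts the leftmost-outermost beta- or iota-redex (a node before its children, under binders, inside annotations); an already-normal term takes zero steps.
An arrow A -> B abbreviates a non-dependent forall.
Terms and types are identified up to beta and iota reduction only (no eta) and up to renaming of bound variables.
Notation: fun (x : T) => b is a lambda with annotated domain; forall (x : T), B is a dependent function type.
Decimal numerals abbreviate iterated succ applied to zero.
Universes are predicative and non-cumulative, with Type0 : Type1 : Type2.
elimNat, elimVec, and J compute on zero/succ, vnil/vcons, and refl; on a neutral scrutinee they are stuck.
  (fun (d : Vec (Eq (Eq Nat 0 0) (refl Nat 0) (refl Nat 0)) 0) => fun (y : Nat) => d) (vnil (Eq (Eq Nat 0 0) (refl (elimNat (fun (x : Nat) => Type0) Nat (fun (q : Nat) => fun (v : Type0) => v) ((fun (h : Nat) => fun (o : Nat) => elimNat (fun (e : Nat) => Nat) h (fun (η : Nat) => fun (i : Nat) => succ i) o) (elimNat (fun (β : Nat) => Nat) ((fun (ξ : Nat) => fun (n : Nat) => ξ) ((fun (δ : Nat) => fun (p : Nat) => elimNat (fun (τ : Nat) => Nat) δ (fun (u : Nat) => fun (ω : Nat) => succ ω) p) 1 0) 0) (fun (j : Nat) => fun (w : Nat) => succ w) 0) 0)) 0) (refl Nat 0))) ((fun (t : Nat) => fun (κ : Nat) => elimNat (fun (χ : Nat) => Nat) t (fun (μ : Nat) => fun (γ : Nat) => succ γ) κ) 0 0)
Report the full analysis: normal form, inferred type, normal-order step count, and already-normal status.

resulting normal form:
  vnil (Eq (Eq Nat 0 0) (refl Nat 0) (refl Nat 0))
inferred type:
  Vec (Eq (Eq Nat 0 0) (refl Nat 0) (refl Nat 0)) 0
reduction steps (normal order): 15
started in normal form: no
first redex: a beta-redex


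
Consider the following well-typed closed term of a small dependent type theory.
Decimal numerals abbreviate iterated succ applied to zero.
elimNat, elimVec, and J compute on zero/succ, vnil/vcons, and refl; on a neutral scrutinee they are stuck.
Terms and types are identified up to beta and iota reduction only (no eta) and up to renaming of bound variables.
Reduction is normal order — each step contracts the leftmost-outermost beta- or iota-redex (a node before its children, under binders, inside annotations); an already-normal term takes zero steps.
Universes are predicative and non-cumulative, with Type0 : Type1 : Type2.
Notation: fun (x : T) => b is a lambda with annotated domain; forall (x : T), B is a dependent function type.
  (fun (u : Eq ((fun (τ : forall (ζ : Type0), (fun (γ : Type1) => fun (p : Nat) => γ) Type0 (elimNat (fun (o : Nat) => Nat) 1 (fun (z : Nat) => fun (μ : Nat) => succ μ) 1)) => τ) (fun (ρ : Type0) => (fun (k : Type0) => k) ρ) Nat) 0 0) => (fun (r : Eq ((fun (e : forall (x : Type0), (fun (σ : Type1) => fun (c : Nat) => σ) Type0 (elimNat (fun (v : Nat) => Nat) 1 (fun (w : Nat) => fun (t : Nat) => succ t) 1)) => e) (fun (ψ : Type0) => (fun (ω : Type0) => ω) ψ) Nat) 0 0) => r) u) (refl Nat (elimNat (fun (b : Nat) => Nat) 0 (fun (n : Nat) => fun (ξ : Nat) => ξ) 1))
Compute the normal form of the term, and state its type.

resulting normal form:
  refl Nat 0
type:
  Eq Nat 0 0
observation: contracting a beta-redex first, the term normalizes in 6 steps.


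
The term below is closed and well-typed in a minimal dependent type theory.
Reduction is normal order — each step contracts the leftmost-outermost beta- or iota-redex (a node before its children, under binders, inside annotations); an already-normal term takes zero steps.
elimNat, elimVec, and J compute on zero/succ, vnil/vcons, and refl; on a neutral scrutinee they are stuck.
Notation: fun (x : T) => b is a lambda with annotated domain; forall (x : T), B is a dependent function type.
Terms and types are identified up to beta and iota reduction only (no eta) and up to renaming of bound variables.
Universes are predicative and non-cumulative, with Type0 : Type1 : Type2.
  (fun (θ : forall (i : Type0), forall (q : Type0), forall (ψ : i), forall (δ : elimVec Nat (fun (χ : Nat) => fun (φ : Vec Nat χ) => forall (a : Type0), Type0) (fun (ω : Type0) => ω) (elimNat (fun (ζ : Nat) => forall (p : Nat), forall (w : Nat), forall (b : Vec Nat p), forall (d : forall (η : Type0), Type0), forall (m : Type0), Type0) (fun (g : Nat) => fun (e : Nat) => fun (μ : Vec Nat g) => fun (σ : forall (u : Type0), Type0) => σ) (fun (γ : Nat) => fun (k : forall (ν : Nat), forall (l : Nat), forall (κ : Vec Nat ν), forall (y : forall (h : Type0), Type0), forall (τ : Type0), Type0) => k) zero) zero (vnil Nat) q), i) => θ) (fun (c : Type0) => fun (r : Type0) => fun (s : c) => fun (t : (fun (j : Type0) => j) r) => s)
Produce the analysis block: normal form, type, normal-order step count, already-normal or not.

normal form:
  fun (θ : Type0) => fun (i : Type0) => fun (q : θ) => fun (ψ : i) => q
the term's type:
  forall (θ : Type0), forall (i : Type0), forall (q : θ), forall (ψ : i), θ
reduction steps (normal order): 2
term was already normal: no
first redex: a beta-redex


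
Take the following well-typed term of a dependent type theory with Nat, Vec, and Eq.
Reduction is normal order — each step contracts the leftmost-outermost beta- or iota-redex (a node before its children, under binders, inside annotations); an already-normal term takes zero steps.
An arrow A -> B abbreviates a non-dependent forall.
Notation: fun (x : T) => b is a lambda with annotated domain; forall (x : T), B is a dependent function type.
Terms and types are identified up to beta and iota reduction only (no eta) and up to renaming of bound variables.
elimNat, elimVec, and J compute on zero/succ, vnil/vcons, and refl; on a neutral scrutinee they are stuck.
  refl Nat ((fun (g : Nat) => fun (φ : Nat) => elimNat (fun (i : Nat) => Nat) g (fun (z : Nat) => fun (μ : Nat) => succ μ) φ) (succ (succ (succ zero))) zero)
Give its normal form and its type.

reduced normal form:
  refl Nat (succ (succ (succ zero)))
type:
  Eq Nat (succ (succ (succ zero))) (succ (succ (succ zero)))


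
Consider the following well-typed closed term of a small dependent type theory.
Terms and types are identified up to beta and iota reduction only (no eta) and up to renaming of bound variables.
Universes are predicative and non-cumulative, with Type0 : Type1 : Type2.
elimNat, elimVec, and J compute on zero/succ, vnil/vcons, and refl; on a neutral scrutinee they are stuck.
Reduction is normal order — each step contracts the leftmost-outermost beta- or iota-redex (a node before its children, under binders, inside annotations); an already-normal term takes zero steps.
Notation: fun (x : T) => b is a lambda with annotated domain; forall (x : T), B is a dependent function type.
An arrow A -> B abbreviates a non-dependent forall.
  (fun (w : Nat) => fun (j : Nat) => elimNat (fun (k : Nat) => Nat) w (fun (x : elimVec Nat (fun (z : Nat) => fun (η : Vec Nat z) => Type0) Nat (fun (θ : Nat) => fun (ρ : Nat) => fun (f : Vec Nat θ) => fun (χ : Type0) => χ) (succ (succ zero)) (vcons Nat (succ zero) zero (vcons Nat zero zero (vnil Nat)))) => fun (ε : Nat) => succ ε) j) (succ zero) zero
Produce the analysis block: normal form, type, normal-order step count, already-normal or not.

resulting normal form:
  succ zero
type:
  Nat
reduction steps (normal order): 3
started in normal form: no
first contracted redex: a beta-redex


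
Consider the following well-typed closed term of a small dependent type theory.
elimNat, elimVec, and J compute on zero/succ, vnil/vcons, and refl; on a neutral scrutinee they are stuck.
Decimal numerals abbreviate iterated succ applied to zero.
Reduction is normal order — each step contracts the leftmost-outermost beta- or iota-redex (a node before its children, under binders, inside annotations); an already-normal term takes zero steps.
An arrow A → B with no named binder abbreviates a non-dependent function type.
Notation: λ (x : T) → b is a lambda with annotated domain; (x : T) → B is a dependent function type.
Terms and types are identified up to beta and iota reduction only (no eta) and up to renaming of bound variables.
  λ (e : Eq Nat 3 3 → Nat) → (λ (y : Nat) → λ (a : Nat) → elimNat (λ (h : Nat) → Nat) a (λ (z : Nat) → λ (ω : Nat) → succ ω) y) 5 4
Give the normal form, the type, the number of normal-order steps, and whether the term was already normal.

resulting normal form:
  λ (e : Eq Nat 3 3 → Nat) → 9
inferred type:
  (Eq Nat 3 3 → Nat) → Nat
steps to reach normal form (normal order): 18
term was already normal: no
first contracted redex: a beta-redex


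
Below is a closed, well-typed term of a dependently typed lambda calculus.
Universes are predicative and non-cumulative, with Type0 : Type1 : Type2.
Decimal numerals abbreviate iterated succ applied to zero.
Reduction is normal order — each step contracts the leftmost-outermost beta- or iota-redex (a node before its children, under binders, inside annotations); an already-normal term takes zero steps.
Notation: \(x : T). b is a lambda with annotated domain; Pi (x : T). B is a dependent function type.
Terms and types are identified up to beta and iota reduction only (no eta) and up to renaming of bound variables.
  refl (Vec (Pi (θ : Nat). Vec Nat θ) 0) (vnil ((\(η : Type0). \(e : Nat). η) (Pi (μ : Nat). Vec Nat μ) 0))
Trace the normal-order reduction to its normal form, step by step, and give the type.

normal-order reduction:
  refl (Vec (Pi (θ : Nat). Vec Nat θ) 0) (vnil ((\(η : Type0). \(e : Nat). η) (Pi (μ : Nat). Vec Nat μ) 0))
  ~> refl (Vec (Pi (θ : Nat). Vec Nat θ) 0) (vnil ((\(η : Nat). Pi (e : Nat). Vec Nat e) 0))
  ~> refl (Vec (Pi (θ : Nat). Vec Nat θ) 0) (vnil (Pi (η : Nat). Vec Nat η))
inferred type:
  Eq (Vec (Pi (θ : Nat). Vec Nat θ) 0) (vnil (Pi (η : Nat). Vec Nat η)) (vnil (Pi (e : Nat). Vec Nat e))


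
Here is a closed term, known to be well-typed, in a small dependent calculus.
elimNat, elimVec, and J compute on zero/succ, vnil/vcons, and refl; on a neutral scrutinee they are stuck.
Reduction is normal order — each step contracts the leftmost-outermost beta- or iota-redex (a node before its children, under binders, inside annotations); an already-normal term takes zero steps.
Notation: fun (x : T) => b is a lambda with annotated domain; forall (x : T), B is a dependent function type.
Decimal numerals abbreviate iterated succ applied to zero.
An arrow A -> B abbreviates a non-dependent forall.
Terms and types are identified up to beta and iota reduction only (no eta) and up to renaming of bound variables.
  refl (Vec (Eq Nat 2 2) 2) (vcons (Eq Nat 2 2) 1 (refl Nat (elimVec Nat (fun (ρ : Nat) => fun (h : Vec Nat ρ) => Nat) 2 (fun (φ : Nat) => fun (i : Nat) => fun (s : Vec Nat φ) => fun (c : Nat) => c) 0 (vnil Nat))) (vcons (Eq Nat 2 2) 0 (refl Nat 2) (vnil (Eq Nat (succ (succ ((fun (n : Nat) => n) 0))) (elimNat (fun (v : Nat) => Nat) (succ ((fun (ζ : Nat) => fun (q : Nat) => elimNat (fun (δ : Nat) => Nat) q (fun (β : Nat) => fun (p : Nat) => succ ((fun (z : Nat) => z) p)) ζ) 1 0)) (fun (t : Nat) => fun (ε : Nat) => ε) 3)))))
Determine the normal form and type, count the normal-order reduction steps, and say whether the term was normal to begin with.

resulting normal form:
  refl (Vec (Eq Nat 2 2) 2) (vcons (Eq Nat 2 2) 1 (refl Nat 2) (vcons (Eq Nat 2 2) 0 (refl Nat 2) (vnil (Eq Nat 2 2))))
type:
  Eq (Vec (Eq Nat 2 2) 2) (vcons (Eq Nat 2 2) 1 (refl Nat 2) (vcons (Eq Nat 2 2) 0 (refl Nat 2) (vnil (Eq Nat 2 2)))) (vcons (Eq Nat 2 2) 1 (refl Nat 2) (vcons (Eq Nat 2 2) 0 (refl Nat 2) (vnil (Eq Nat 2 2))))
reduction steps (normal order): 19
term was already normal: no
first redex: an elimVec iota-redex


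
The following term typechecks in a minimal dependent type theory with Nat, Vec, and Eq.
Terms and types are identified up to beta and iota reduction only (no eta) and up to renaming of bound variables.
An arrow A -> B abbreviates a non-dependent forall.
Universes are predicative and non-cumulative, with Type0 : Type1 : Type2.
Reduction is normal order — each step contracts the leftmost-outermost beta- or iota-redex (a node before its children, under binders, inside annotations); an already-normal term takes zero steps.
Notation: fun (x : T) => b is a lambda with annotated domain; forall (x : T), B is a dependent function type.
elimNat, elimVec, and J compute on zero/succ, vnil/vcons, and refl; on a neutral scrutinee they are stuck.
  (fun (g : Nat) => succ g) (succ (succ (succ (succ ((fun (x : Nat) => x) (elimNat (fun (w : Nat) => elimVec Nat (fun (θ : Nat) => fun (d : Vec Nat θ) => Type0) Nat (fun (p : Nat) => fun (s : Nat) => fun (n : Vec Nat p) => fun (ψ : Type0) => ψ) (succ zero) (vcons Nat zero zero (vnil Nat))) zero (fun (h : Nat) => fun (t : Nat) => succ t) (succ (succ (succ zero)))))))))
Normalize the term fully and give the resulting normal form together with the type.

reduced normal form:
  succ (succ (succ (succ (succ (succ (succ (succ zero)))))))
inferred type:
  Nat
observation: the first redex contracted is a beta-redex; the normal form is reached in 12 normal-order steps.


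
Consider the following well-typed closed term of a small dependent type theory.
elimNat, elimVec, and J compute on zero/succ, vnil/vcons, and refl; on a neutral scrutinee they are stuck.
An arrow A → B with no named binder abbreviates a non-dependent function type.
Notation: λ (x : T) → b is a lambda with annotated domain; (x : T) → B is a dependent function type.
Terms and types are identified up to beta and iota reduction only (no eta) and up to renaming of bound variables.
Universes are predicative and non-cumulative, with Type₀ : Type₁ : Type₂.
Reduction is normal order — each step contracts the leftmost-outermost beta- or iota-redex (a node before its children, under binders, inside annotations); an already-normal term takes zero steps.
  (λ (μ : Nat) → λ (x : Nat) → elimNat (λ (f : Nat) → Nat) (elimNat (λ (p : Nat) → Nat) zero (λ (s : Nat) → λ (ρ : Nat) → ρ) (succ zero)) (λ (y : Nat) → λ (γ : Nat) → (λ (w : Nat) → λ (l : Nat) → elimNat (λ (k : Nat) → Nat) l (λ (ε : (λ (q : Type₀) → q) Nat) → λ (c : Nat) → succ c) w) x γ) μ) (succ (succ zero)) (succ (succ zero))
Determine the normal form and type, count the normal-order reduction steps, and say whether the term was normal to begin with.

reduced normal form:
  succ (succ (succ (succ zero)))
the term's type:
  Nat
normal-order step count: 31
started in normal form: no
first contracted redex: a beta-redex


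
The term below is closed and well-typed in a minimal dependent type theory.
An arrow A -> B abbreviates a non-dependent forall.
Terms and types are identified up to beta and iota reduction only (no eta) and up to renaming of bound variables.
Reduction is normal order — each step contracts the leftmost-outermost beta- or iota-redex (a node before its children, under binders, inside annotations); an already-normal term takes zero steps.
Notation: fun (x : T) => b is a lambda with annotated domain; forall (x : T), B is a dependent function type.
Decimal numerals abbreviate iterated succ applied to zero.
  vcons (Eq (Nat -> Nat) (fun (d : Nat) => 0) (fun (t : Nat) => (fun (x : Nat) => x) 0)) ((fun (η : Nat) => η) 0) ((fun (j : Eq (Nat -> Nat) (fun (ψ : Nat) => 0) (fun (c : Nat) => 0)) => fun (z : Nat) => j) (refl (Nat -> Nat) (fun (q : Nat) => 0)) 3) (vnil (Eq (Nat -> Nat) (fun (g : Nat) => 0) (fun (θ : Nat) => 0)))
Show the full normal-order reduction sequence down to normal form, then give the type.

normal-order reduction:
  vcons (Eq (Nat -> Nat) (fun (d : Nat) => 0) (fun (t : Nat) => (fun (x : Nat) => x) 0)) ((fun (η : Nat) => η) 0) ((fun (j : Eq (Nat -> Nat) (fun (ψ : Nat) => 0) (fun (c : Nat) => 0)) => fun (z : Nat) => j) (refl (Nat -> Nat) (fun (q : Nat) => 0)) 3) (vnil (Eq (Nat -> Nat) (fun (g : Nat) => 0) (fun (θ : Nat) => 0)))
  ~> vcons (Eq (Nat -> Nat) (fun (d : Nat) => 0) (fun (t : Nat) => 0)) ((fun (x : Nat) => x) 0) ((fun (η : Eq (Nat -> Nat) (fun (j : Nat) => 0) (fun (ψ : Nat) => 0)) => fun (c : Nat) => η) (refl (Nat -> Nat) (fun (z : Nat) => 0)) 3) (vnil (Eq (Nat -> Nat) (fun (q : Nat) => 0) (fun (g : Nat) => 0)))
  ~> vcons (Eq (Nat -> Nat) (fun (d : Nat) => 0) (fun (t : Nat) => 0)) 0 ((fun (x : Eq (Nat -> Nat) (fun (η : Nat) => 0) (fun (j : Nat) => 0)) => fun (ψ : Nat) => x) (refl (Nat -> Nat) (fun (c : Nat) => 0)) 3) (vnil (Eq (Nat -> Nat) (fun (z : Nat) => 0) (fun (q : Nat) => 0)))
  ~> vcons (Eq (Nat -> Nat) (fun (d : Nat) => 0) (fun (t : Nat) => 0)) 0 ((fun (x : Nat) => refl (Nat -> Nat) (fun (η : Nat) => 0)) 3) (vnil (Eq (Nat -> Nat) (fun (j : Nat) => 0) (fun (ψ : Nat) => 0)))
  ~> vcons (Eq (Nat -> Nat) (fun (d : Nat) => 0) (fun (t : Nat) => 0)) 0 (refl (Nat -> Nat) (fun (x : Nat) => 0)) (vnil (Eq (Nat -> Nat) (fun (η : Nat) => 0) (fun (j : Nat) => 0)))
type:
  Vec (Eq (Nat -> Nat) (fun (d : Nat) => 0) (fun (t : Nat) => 0)) 1


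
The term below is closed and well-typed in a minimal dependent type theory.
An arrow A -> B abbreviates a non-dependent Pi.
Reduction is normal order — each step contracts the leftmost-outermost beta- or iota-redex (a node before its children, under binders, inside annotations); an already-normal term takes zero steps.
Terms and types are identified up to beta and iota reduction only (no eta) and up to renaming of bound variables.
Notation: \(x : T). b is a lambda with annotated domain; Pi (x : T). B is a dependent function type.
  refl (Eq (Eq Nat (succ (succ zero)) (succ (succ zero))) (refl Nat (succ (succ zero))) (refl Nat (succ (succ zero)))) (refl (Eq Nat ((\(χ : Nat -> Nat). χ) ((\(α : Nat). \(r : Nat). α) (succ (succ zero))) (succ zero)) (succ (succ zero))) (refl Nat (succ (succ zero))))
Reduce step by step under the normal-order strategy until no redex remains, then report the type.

reduction (normal order):
  refl (Eq (Eq Nat (succ (succ zero)) (succ (succ zero))) (refl Nat (succ (succ zero))) (refl Nat (succ (succ zero)))) (refl (Eq Nat ((\(χ : Nat -> Nat). χ) ((\(α : Nat). \(r : Nat). α) (succ (succ zero))) (succ zero)) (succ (succ zero))) (refl Nat (succ (succ zero))))
  ~> refl (Eq (Eq Nat (succ (succ zero)) (succ (succ zero))) (refl Nat (succ (succ zero))) (refl Nat (succ (succ zero)))) (refl (Eq Nat ((\(χ : Nat). \(α : Nat). χ) (succ (succ zero)) (succ zero)) (succ (succ zero))) (refl Nat (succ (succ zero))))
  ~> refl (Eq (Eq Nat (succ (succ zero)) (succ (succ zero))) (refl Nat (succ (succ zero))) (refl Nat (succ (succ zero)))) (refl (Eq Nat ((\(χ : Nat). succ (succ zero)) (succ zero)) (succ (succ zero))) (refl Nat (succ (succ zero))))
  ~> refl (Eq (Eq Nat (succ (succ zero)) (succ (succ zero))) (refl Nat (succ (succ zero))) (refl Nat (succ (succ zero)))) (refl (Eq Nat (succ (succ zero)) (succ (succ zero))) (refl Nat (succ (succ zero))))
type:
  Eq (Eq (Eq Nat (succ (succ zero)) (succ (succ zero))) (refl Nat (succ (succ zero))) (refl Nat (succ (succ zero)))) (refl (Eq Nat (succ (succ zero)) (succ (succ zero))) (refl Nat (succ (succ zero)))) (refl (Eq Nat (succ (succ zero)) (succ (succ zero))) (refl Nat (succ (succ zero))))


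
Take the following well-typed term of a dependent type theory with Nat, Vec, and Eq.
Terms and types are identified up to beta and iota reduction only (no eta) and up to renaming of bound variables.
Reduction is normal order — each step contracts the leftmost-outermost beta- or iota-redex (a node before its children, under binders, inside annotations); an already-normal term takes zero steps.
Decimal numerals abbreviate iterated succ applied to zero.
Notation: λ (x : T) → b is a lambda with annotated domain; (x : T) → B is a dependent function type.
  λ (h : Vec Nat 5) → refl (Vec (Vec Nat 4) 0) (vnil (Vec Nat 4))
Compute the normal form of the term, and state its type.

normal form:
  λ (h : Vec Nat 5) → refl (Vec (Vec Nat 4) 0) (vnil (Vec Nat 4))
the term's type:
  (h : Vec Nat 5) → Eq (Vec (Vec Nat 4) 0) (vnil (Vec Nat 4)) (vnil (Vec Nat 4))
observation: no redex remains anywhere in the term; it is its own normal form.


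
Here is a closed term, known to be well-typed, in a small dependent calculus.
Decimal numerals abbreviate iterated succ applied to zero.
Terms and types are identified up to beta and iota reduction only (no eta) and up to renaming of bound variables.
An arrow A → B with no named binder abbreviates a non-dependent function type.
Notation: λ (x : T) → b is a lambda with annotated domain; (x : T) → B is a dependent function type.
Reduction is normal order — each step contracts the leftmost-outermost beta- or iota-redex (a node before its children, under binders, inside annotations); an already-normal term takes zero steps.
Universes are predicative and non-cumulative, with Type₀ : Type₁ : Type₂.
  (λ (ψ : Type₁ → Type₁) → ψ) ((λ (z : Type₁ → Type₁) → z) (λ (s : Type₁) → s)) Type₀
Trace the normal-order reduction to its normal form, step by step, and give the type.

reduction (normal order):
  (λ (ψ : Type₁ → Type₁) → ψ) ((λ (z : Type₁ → Type₁) → z) (λ (s : Type₁) → s)) Type₀
  ~> (λ (ψ : Type₁ → Type₁) → ψ) (λ (z : Type₁) → z) Type₀
  ~> (λ (ψ : Type₁) → ψ) Type₀
  ~> Type₀
the term's type:
  Type₁


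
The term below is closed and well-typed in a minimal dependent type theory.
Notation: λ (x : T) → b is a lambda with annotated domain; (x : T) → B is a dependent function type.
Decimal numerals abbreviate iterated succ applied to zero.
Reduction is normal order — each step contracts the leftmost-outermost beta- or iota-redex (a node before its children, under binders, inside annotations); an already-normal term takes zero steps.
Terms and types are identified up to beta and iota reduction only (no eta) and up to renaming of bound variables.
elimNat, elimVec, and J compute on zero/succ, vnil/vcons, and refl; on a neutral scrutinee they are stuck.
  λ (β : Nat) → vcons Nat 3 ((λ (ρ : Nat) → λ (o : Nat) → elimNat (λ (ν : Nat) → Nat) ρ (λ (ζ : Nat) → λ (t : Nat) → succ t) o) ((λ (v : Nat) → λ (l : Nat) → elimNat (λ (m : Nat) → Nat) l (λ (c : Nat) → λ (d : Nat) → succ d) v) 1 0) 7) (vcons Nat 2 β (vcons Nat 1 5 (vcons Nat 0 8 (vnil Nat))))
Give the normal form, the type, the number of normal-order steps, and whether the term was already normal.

resulting normal form:
  λ (β : Nat) → vcons Nat 3 8 (vcons Nat 2 β (vcons Nat 1 5 (vcons Nat 0 8 (vnil Nat))))
the term's type:
  (β : Nat) → Vec Nat 4
steps to reach normal form (normal order): 30
already normal: no
first redex: a beta-redex


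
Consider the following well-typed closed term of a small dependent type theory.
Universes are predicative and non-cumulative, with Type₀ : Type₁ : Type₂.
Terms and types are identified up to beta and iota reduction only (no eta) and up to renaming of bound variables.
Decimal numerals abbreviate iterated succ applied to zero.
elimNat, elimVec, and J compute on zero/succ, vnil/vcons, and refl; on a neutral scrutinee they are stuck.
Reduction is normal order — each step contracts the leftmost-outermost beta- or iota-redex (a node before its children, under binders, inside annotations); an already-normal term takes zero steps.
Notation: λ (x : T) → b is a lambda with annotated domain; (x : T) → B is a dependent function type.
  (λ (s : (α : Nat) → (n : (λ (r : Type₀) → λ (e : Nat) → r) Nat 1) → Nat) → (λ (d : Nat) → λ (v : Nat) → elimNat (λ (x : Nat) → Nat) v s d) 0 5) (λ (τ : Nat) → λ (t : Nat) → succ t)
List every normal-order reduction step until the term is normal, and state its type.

normal-order reduction:
  (λ (s : (α : Nat) → (n : (λ (r : Type₀) → λ (e : Nat) → r) Nat 1) → Nat) → (λ (d : Nat) → λ (v : Nat) → elimNat (λ (x : Nat) → Nat) v s d) 0 5) (λ (τ : Nat) → λ (t : Nat) → succ t)
  ~> (λ (s : Nat) → λ (α : Nat) → elimNat (λ (n : Nat) → Nat) α (λ (r : Nat) → λ (e : Nat) → succ e) s) 0 5
  ~> (λ (s : Nat) → elimNat (λ (α : Nat) → Nat) s (λ (n : Nat) → λ (r : Nat) → succ r) 0) 5
  ~> elimNat (λ (s : Nat) → Nat) 5 (λ (α : Nat) → λ (n : Nat) → succ n) 0
  ~> 5
type:
  Nat


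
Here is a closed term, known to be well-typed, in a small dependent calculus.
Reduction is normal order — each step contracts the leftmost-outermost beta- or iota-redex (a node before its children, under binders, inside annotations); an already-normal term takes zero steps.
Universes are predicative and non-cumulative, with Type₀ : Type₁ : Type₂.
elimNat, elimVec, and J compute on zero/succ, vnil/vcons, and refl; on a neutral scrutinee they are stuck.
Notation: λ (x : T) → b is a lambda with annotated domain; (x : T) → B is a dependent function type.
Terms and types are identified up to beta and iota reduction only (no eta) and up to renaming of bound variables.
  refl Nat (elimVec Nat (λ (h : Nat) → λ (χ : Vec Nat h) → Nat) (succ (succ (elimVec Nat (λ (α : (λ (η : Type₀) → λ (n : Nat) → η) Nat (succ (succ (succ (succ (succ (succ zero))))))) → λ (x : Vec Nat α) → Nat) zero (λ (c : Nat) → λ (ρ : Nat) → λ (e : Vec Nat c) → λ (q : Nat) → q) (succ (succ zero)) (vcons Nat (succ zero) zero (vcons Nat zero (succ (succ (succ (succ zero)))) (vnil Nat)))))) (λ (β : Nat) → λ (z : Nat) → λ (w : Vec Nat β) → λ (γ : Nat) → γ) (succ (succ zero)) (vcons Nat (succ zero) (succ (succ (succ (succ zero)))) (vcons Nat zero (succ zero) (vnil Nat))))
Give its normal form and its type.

normal form:
  refl Nat (succ (succ zero))
the term's type:
  Eq Nat (succ (succ zero)) (succ (succ zero))


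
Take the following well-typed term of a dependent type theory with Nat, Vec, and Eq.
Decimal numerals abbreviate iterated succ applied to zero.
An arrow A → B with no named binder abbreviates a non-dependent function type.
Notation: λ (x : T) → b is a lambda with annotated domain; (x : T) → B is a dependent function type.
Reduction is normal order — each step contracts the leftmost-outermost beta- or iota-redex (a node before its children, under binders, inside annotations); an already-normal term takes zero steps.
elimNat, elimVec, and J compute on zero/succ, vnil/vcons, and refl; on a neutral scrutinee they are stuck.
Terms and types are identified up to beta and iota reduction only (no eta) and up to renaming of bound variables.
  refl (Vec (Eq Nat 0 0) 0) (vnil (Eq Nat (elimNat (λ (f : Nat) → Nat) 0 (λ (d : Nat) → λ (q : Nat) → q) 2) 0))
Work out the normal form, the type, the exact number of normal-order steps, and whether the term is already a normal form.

resulting normal form:
  refl (Vec (Eq Nat 0 0) 0) (vnil (Eq Nat 0 0))
the term's type:
  Eq (Vec (Eq Nat 0 0) 0) (vnil (Eq Nat 0 0)) (vnil (Eq Nat 0 0))
steps to reach normal form (normal order): 7
term was already normal: no
first redex: an elimNat iota-redex


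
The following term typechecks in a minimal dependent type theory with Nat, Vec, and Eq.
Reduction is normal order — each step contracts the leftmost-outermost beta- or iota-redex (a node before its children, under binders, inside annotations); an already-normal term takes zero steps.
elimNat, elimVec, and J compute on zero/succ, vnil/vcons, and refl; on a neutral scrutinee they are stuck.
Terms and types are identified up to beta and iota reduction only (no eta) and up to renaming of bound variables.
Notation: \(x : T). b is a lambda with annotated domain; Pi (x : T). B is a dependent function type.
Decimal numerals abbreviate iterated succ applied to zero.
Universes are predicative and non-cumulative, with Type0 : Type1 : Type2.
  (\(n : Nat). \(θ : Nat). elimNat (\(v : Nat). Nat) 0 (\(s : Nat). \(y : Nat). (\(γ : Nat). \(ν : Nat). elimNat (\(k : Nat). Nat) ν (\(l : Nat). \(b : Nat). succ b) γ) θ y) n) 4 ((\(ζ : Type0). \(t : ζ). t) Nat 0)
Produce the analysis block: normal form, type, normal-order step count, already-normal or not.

resulting normal form:
  0
type:
  Nat
reduction steps (normal order): 35
started in normal form: no
first contracted redex: a beta-redex


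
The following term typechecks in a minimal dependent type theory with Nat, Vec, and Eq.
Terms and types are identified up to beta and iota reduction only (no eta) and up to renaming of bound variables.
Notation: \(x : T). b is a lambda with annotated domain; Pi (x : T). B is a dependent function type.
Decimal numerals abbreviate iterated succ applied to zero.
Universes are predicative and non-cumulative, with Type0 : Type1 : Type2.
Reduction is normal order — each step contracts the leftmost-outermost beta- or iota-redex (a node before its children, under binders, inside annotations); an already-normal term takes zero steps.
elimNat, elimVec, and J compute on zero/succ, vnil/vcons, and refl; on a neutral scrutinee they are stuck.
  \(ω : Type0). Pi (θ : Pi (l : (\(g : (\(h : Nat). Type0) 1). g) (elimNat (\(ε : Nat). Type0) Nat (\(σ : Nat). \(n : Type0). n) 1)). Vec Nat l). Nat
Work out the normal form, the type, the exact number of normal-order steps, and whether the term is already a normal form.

normal form:
  \(ω : Type0). Pi (θ : Pi (l : Nat). Vec Nat l). Nat
the term's type:
  Pi (ω : Type0). Type0
normal-order step count: 5
already normal: no
first contracted redex: a beta-redex
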